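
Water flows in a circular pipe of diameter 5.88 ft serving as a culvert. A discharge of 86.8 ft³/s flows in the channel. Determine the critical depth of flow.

At critical depth, Q² T / (g A³) = 1, i.e. A³/T = Q²/g = 86.8²/32.2 = 234.
Trying y = 2.95 ft: A³/T = 431.2 — high.
Trying y = 2.51 ft: A³/T = 232.5 — matches.

y_c = 2.51 ft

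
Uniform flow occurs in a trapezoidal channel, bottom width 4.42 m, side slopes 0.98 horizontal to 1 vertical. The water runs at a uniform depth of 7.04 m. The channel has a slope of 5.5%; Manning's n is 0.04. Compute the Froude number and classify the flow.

supercritical

With bottom width b = 4.42 m and side slope z = 0.98: A = (b + zy)y = (4.42 + 0.98×7.04)×7.04 = 79.69 m²; P = b + 2y√(1+z²) = 4.42 + 2×7.04×1.4 = 24.13 m.
Hydraulic radius R = A/P = 79.69/24.13 = 3.302 m.
V = (1/n) R^(2/3) √S = (1/0.04) × 3.302^(2/3) × √0.055 = 13 m/s. Hydraulic depth D_h = A/T = 79.69/18.22 = 4.374 m.
Froude number Fr = V/√(g·D_h) = 13/√(9.81×4.374) = 1.98, which is greater than 1, so the flow is supercritical.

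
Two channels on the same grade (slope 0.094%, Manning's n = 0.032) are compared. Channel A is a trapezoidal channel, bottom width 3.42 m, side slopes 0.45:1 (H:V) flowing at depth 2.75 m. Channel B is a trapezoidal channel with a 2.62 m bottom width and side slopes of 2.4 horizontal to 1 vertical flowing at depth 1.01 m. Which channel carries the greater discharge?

Channel A: With bottom width b = 3.42 m and side slope z = 0.45: A = (b + zy)y = (3.42 + 0.45×2.75)×2.75 = 12.81 m²; P = b + 2y√(1+z²) = 3.42 + 2×2.75×1.097 = 9.451 m. Hydraulic radius R = A/P = 12.81/9.451 = 1.355 m. Q_A = (1/0.032)·12.81·1.355^(2/3)·√0.00094 = 15.03 m³/s.
Channel B: With bottom width b = 2.62 m and side slope z = 2.4: A = (b + zy)y = (2.62 + 2.4×1.01)×1.01 = 5.094 m²; P = b + 2y√(1+z²) = 2.62 + 2×1.01×2.6 = 7.872 m. Hydraulic radius R = A/P = 5.094/7.872 = 0.6472 m. Q_B = (1/0.032)·5.094·0.6472^(2/3)·√0.00094 = 3.652 m³/s.
Q_A = 15.03 m³/s vs Q_B = 3.652 m³/s, so channel A carries more.

channel A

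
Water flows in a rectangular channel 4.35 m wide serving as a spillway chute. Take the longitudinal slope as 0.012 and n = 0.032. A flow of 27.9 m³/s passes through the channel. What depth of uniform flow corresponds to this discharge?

y_n = 1.87 m

Manning's equation rearranged: A R^(2/3) = nQ / (1·√S) = 0.032 × 27.9 / (√0.012) = 8.15.
Trying y = 2.24 m: A R^(2/3) = 10.41 — too large.
Trying y = 1.65 m: A R^(2/3) = 6.879 — too small.
Trying y = 1.87 m: A R^(2/3) = 8.164 — matches.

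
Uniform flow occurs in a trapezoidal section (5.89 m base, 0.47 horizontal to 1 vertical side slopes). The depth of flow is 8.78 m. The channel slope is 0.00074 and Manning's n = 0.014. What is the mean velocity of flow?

V = 4.46 m/s

With bottom width b = 5.89 m and side slope z = 0.47: A = (b + zy)y = (5.89 + 0.47×8.78)×8.78 = 87.95 m²; P = b + 2y√(1+z²) = 5.89 + 2×8.78×1.105 = 25.29 m.
Hydraulic radius R = A/P = 87.95/25.29 = 3.477 m.
From Manning's equation, V = (1/n) R^(2/3) S^(1/2) = (1/0.014) × 3.477^(2/3) × 0.00074^(1/2) = 4.46 m/s.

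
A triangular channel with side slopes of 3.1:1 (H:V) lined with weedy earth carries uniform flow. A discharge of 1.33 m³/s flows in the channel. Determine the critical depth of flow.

At critical depth, Q² T / (g A³) = 1, i.e. A³/T = Q²/g = 1.33²/9.81 = 0.1803.
At y = 0.598 m: A³/T = 0.3675 — high.
At y = 0.38 m: A³/T = 0.03807 — low.
At y = 0.519 m: A³/T = 0.1809 — ≈ 0.1803.

y_c = 0.519 m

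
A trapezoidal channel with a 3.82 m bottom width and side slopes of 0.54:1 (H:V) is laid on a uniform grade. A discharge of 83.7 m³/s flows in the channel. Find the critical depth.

At critical depth, Q² T / (g A³) = 1, i.e. A³/T = Q²/g = 83.7²/9.81 = 714.1.
Try y = 3.42 m: A³/T = 968.8 — over.
Try y = 2.79 m: A³/T = 480.3 — short.
Try y = 3.13 m: A³/T = 712.5 — matches.

y_c = 3.13 m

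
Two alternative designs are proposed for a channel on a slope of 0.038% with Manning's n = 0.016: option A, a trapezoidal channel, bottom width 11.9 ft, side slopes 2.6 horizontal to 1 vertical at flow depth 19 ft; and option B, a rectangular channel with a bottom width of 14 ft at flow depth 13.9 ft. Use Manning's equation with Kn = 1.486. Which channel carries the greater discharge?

channel A

Channel A: With bottom width b = 11.9 ft and side slope z = 2.6: A = (b + zy)y = (11.9 + 2.6×19)×19 = 1165 ft²; P = b + 2y√(1+z²) = 11.9 + 2×19×2.786 = 117.8 ft. Hydraulic radius R = A/P = 1165/117.8 = 9.891 ft. Q_A = (1.486/0.016)·1165·9.891^(2/3)·√0.00038 = 9716 ft³/s.
Channel B: Flow area A = b·y = 14 × 13.9 = 194.6 ft². Wetted perimeter P = b + 2y = 14 + 2×13.9 = 41.8 ft. Hydraulic radius R = A/P = 194.6/41.8 = 4.656 ft. Q_B = (1.486/0.016)·194.6·4.656^(2/3)·√0.00038 = 982.3 ft³/s.
Q_A = 9716 ft³/s vs Q_B = 982.3 ft³/s, so channel A carries more.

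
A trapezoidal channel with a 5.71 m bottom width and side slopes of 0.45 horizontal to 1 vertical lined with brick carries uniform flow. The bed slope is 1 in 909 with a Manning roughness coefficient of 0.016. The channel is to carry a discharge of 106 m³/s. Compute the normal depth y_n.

y_n = 4.11 m

Manning's equation rearranged: A R^(2/3) = nQ / (1·√S) = 0.016 × 106 / (√0.0011) = 51.13.
Try y = 3.13 m: A R^(2/3) = 32.63 — low.
Try y = 4.11 m: A R^(2/3) = 51.11 — ≈ 51.13.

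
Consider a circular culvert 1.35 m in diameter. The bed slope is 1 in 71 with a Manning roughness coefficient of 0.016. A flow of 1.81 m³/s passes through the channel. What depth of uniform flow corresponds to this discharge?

Manning's equation rearranged: A R^(2/3) = nQ / (1·√S) = 0.016 × 1.81 / (√0.01408) = 0.244.
Try y = 0.701 m: A R^(2/3) = 0.3697 — high.
Try y = 0.423 m: A R^(2/3) = 0.1478 — low.
Try y = 0.553 m: A R^(2/3) = 0.2442 — matches.

y_n = 0.553 m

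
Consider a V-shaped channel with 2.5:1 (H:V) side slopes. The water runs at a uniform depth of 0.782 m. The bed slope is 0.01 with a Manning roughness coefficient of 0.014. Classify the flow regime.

supercritical

For a triangular section with side slope z = 2.5: A = zy² = 2.5×0.782² = 1.529 m²; P = 2y√(1+z²) = 2×0.782×2.693 = 4.211 m.
Hydraulic radius R = A/P = 1.529/4.211 = 0.363 m.
V = (1/n) R^(2/3) √S = (1/0.014) × 0.363^(2/3) × √0.01 = 3.635 m/s. Hydraulic depth D_h = A/T = 1.529/3.91 = 0.391 m.
Froude number Fr = V/√(g·D_h) = 3.635/√(9.81×0.391) = 1.86, which is greater than 1, so the flow is supercritical.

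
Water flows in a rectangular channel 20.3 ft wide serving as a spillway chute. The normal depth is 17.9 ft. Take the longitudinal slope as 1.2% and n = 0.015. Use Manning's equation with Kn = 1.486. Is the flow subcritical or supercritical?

Flow area A = b·y = 20.3 × 17.9 = 363.4 ft². Wetted perimeter P = b + 2y = 20.3 + 2×17.9 = 56.1 ft.
Hydraulic radius R = A/P = 363.4/56.1 = 6.477 ft.
V = (1.486/n) R^(2/3) √S = (1.486/0.015) × 6.477^(2/3) × √0.012 = 37.71 ft/s. Hydraulic depth D_h = A/T = 363.4/20.3 = 17.9 ft.
Froude number Fr = V/√(g·D_h) = 37.71/√(32.2×17.9) = 1.57, which is greater than 1, so the flow is supercritical.

supercritical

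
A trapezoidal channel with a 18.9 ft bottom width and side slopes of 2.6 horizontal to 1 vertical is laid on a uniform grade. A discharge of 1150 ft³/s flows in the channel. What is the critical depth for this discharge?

y_c = 4.01 ft

At critical depth, Q² T / (g A³) = 1, i.e. A³/T = Q²/g = 1150²/32.2 = 41070.
Trying y = 3.2 ft: A³/T = 18600 — low.
Trying y = 4.69 ft: A³/T = 71640 — high.
Trying y = 4.01 ft: A³/T = 40910 — matches.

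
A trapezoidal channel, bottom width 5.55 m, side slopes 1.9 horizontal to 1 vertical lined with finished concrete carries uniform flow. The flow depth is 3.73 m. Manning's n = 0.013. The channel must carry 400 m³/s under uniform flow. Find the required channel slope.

S = 0.00429

With bottom width b = 5.55 m and side slope z = 1.9: A = (b + zy)y = (5.55 + 1.9×3.73)×3.73 = 47.14 m²; P = b + 2y√(1+z²) = 5.55 + 2×3.73×2.147 = 21.57 m.
Hydraulic radius R = A/P = 47.14/21.57 = 2.186 m.
From Manning's equation, S = [nQ / (1 A R^(2/3))]² = [0.013 × 400 / (1 × 47.14 × 2.186^(2/3))]² = 0.00429.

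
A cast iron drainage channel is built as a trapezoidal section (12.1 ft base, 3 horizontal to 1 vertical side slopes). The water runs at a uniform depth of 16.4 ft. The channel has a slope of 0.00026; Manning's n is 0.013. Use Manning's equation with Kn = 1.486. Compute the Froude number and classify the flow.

subcritical

With bottom width b = 12.1 ft and side slope z = 3: A = (b + zy)y = (12.1 + 3×16.4)×16.4 = 1005 ft²; P = b + 2y√(1+z²) = 12.1 + 2×16.4×3.162 = 115.8 ft.
Hydraulic radius R = A/P = 1005/115.8 = 8.68 ft.
V = (1.486/n) R^(2/3) √S = (1.486/0.013) × 8.68^(2/3) × √0.00026 = 7.785 ft/s. Hydraulic depth D_h = A/T = 1005/110.5 = 9.098 ft.
Froude number Fr = V/√(g·D_h) = 7.785/√(32.2×9.098) = 0.455, which is less than 1, so the flow is subcritical.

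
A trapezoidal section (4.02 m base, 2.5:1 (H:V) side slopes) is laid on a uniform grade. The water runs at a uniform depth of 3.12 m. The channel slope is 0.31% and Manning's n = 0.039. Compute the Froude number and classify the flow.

With bottom width b = 4.02 m and side slope z = 2.5: A = (b + zy)y = (4.02 + 2.5×3.12)×3.12 = 36.88 m²; P = b + 2y√(1+z²) = 4.02 + 2×3.12×2.693 = 20.82 m.
Hydraulic radius R = A/P = 36.88/20.82 = 1.771 m.
V = (1/n) R^(2/3) √S = (1/0.039) × 1.771^(2/3) × √0.0031 = 2.09 m/s. Hydraulic depth D_h = A/T = 36.88/19.62 = 1.88 m.
Froude number Fr = V/√(g·D_h) = 2.09/√(9.81×1.88) = 0.487, which is less than 1, so the flow is subcritical.

subcritical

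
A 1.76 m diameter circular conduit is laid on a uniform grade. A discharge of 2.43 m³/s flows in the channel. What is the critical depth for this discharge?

y_c = 0.766 m

At critical depth, Q² T / (g A³) = 1, i.e. A³/T = Q²/g = 2.43²/9.81 = 0.6019.
At y = 0.673 m: A³/T = 0.366 — too small.
At y = 0.766 m: A³/T = 0.6016 — ≈ 0.6019.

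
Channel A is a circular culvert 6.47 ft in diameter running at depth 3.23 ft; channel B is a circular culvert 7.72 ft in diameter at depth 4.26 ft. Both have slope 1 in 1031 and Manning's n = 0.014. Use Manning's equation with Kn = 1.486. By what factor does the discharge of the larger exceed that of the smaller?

1.89

Channel A: For a circular section of diameter D = 6.47 ft at depth y = 3.23 ft, the central angle is θ = 2 arccos(1 − 2y/D) = 3.139 rad. Then A = (D²/8)(θ − sin θ) = 16.41 ft² and P = Dθ/2 = 10.15 ft. Hydraulic radius R = A/P = 16.41/10.15 = 1.616 ft. Q_A = (1.486/0.014)·16.41·1.616^(2/3)·√0.0009699 = 74.68 ft³/s.
Channel B: For a circular section of diameter D = 7.72 ft at depth y = 4.26 ft, the central angle is θ = 2 arccos(1 − 2y/D) = 3.349 rad. Then A = (D²/8)(θ − sin θ) = 26.49 ft² and P = Dθ/2 = 12.93 ft. Hydraulic radius R = A/P = 26.49/12.93 = 2.049 ft. Q_B = (1.486/0.014)·26.49·2.049^(2/3)·√0.0009699 = 141.2 ft³/s.
The larger discharge is 141.2 ft³/s and the smaller is 74.68 ft³/s; the ratio is 1.89.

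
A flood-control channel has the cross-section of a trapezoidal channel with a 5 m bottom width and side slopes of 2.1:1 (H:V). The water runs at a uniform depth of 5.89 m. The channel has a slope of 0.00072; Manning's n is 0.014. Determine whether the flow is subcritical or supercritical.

subcritical

With bottom width b = 5 m and side slope z = 2.1: A = (b + zy)y = (5 + 2.1×5.89)×5.89 = 102.3 m²; P = b + 2y√(1+z²) = 5 + 2×5.89×2.326 = 32.4 m.
Hydraulic radius R = A/P = 102.3/32.4 = 3.158 m.
V = (1/n) R^(2/3) √S = (1/0.014) × 3.158^(2/3) × √0.00072 = 4.125 m/s. Hydraulic depth D_h = A/T = 102.3/29.74 = 3.44 m.
Froude number Fr = V/√(g·D_h) = 4.125/√(9.81×3.44) = 0.71, which is less than 1, so the flow is subcritical.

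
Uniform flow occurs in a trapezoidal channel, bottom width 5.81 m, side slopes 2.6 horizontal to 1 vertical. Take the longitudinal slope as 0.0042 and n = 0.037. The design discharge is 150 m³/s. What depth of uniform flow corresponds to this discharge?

y_n = 3.52 m

Manning's equation rearranged: A R^(2/3) = nQ / (1·√S) = 0.037 × 150 / (√0.0042) = 85.64.
At y = 4.14 m: A R^(2/3) = 122.2 — high.
At y = 2.55 m: A R^(2/3) = 43.12 — low.
At y = 3.52 m: A R^(2/3) = 85.59 — matches.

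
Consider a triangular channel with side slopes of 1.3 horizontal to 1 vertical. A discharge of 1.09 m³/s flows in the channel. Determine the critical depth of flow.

At critical depth, Q² T / (g A³) = 1, i.e. A³/T = Q²/g = 1.09²/9.81 = 0.1211.
Try y = 0.742 m: A³/T = 0.1901 — over.
Try y = 0.587 m: A³/T = 0.05889 — short.
Try y = 0.678 m: A³/T = 0.1211 — ≈ 0.1211.

y_c = 0.678 m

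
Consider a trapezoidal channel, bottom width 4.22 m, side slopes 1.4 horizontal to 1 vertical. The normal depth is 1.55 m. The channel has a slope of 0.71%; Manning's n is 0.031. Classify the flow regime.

subcritical

With bottom width b = 4.22 m and side slope z = 1.4: A = (b + zy)y = (4.22 + 1.4×1.55)×1.55 = 9.905 m²; P = b + 2y√(1+z²) = 4.22 + 2×1.55×1.72 = 9.553 m.
Hydraulic radius R = A/P = 9.905/9.553 = 1.037 m.
V = (1/n) R^(2/3) √S = (1/0.031) × 1.037^(2/3) × √0.0071 = 2.784 m/s. Hydraulic depth D_h = A/T = 9.905/8.56 = 1.157 m.
Froude number Fr = V/√(g·D_h) = 2.784/√(9.81×1.157) = 0.826, which is less than 1, so the flow is subcritical.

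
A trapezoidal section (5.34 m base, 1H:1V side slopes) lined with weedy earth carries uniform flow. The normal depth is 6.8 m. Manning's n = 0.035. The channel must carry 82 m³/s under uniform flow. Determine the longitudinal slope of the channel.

With bottom width b = 5.34 m and side slope z = 1: A = (b + zy)y = (5.34 + 1×6.8)×6.8 = 82.55 m²; P = b + 2y√(1+z²) = 5.34 + 2×6.8×1.414 = 24.57 m.
Hydraulic radius R = A/P = 82.55/24.57 = 3.359 m.
From Manning's equation, S = [nQ / (1 A R^(2/3))]² = [0.035 × 82 / (1 × 82.55 × 3.359^(2/3))]² = 0.00024.

S = 0.00024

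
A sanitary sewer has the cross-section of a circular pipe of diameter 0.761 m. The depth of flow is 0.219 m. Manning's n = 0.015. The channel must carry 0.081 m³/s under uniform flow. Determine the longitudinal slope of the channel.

S = 0.002

For a circular section of diameter D = 0.761 m at depth y = 0.219 m, the central angle is θ = 2 arccos(1 − 2y/D) = 2.265 rad. Then A = (D²/8)(θ − sin θ) = 0.1083 m² and P = Dθ/2 = 0.8618 m.
Hydraulic radius R = A/P = 0.1083/0.8618 = 0.1257 m.
From Manning's equation, S = [nQ / (1 A R^(2/3))]² = [0.015 × 0.081 / (1 × 0.1083 × 0.1257^(2/3))]² = 0.002.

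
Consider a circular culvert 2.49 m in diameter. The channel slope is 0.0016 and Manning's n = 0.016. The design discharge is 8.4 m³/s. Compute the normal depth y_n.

Manning's equation rearranged: A R^(2/3) = nQ / (1·√S) = 0.016 × 8.4 / (√0.0016) = 3.36.
At y = 2.32 m: A R^(2/3) = 3.818 — too large.
At y = 1.62 m: A R^(2/3) = 2.689 — too small.
At y = 1.93 m: A R^(2/3) = 3.359 — close enough.

y_n = 1.93 m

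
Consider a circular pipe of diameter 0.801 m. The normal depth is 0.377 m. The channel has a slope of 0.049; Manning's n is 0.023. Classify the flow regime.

For a circular section of diameter D = 0.801 m at depth y = 0.377 m, the central angle is θ = 2 arccos(1 − 2y/D) = 3.024 rad. Then A = (D²/8)(θ − sin θ) = 0.2331 m² and P = Dθ/2 = 1.211 m.
Hydraulic radius R = A/P = 0.2331/1.211 = 0.1925 m.
V = (1/n) R^(2/3) √S = (1/0.023) × 0.1925^(2/3) × √0.049 = 3.209 m/s. Hydraulic depth D_h = A/T = 0.2331/0.7996 = 0.2916 m.
Froude number Fr = V/√(g·D_h) = 3.209/√(9.81×0.2916) = 1.9, which is greater than 1, so the flow is supercritical.

supercritical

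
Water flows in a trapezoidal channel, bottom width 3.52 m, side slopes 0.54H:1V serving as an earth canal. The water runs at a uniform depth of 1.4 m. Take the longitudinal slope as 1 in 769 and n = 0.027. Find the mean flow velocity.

V = 1.24 m/s

With bottom width b = 3.52 m and side slope z = 0.54: A = (b + zy)y = (3.52 + 0.54×1.4)×1.4 = 5.986 m²; P = b + 2y√(1+z²) = 3.52 + 2×1.4×1.136 = 6.702 m.
Hydraulic radius R = A/P = 5.986/6.702 = 0.8932 m.
From Manning's equation, V = (1/n) R^(2/3) S^(1/2) = (1/0.027) × 0.8932^(2/3) × 0.0013^(1/2) = 1.24 m/s.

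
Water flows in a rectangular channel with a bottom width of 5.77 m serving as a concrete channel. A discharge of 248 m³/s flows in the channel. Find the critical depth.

For a rectangular channel, critical depth y_c = (q²/g)^(1/3) where q = Q/b = 248/5.77 = 42.98 m²/s.
So y_c = (42.98²/9.81)^(1/3) = 5.73 m.

y_c = 5.73 m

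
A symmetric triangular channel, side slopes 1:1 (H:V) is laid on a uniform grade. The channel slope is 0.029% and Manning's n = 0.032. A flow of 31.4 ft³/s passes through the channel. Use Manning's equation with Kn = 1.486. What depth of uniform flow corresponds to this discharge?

Manning's equation rearranged: A R^(2/3) = nQ / (1.486·√S) = 0.032 × 31.4 / (1.486 × √0.00029) = 39.71.
At y = 5.86 ft: A R^(2/3) = 55.81 — too large.
At y = 4.49 ft: A R^(2/3) = 27.43 — too small.
At y = 5.16 ft: A R^(2/3) = 39.75 — ≈ 39.71.

y_n = 5.16 ft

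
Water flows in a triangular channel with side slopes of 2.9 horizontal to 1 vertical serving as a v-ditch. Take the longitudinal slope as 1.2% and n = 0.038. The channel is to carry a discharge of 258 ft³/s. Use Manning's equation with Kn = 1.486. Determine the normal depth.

Manning's equation rearranged: A R^(2/3) = nQ / (1.486·√S) = 0.038 × 258 / (1.486 × √0.012) = 60.23.
At y = 3.12 ft: A R^(2/3) = 36.58 — too small.
At y = 3.76 ft: A R^(2/3) = 60.16 — ≈ 60.23.

y_n = 3.76 ft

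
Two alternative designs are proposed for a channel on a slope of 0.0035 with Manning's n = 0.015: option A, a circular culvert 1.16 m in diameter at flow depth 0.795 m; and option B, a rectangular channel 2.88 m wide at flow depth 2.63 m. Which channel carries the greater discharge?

Channel A: For a circular section of diameter D = 1.16 m at depth y = 0.795 m, the central angle is θ = 2 arccos(1 − 2y/D) = 3.901 rad. Then A = (D²/8)(θ − sin θ) = 0.772 m² and P = Dθ/2 = 2.263 m. Hydraulic radius R = A/P = 0.772/2.263 = 0.3412 m. Q_A = (1/0.015)·0.772·0.3412^(2/3)·√0.0035 = 1.487 m³/s.
Channel B: Flow area A = b·y = 2.88 × 2.63 = 7.574 m². Wetted perimeter P = b + 2y = 2.88 + 2×2.63 = 8.14 m. Hydraulic radius R = A/P = 7.574/8.14 = 0.9305 m. Q_B = (1/0.015)·7.574·0.9305^(2/3)·√0.0035 = 28.47 m³/s.
Q_A = 1.487 m³/s vs Q_B = 28.47 m³/s, so channel B carries more.

channel B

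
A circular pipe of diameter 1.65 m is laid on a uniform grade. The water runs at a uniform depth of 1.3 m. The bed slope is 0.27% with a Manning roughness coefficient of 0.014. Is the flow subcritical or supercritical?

subcritical

For a circular section of diameter D = 1.65 m at depth y = 1.3 m, the central angle is θ = 2 arccos(1 − 2y/D) = 4.369 rad. Then A = (D²/8)(θ − sin θ) = 1.807 m² and P = Dθ/2 = 3.604 m.
Hydraulic radius R = A/P = 1.807/3.604 = 0.5014 m.
V = (1/n) R^(2/3) √S = (1/0.014) × 0.5014^(2/3) × √0.0027 = 2.342 m/s. Hydraulic depth D_h = A/T = 1.807/1.349 = 1.34 m.
Froude number Fr = V/√(g·D_h) = 2.342/√(9.81×1.34) = 0.646, which is less than 1, so the flow is subcritical.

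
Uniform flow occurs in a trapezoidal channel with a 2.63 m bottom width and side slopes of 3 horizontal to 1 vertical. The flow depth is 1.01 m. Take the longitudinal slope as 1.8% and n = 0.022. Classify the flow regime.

With bottom width b = 2.63 m and side slope z = 3: A = (b + zy)y = (2.63 + 3×1.01)×1.01 = 5.717 m²; P = b + 2y√(1+z²) = 2.63 + 2×1.01×3.162 = 9.018 m.
Hydraulic radius R = A/P = 5.717/9.018 = 0.6339 m.
V = (1/n) R^(2/3) √S = (1/0.022) × 0.6339^(2/3) × √0.018 = 4.5 m/s. Hydraulic depth D_h = A/T = 5.717/8.69 = 0.6578 m.
Froude number Fr = V/√(g·D_h) = 4.5/√(9.81×0.6578) = 1.77, which is greater than 1, so the flow is supercritical.

supercritical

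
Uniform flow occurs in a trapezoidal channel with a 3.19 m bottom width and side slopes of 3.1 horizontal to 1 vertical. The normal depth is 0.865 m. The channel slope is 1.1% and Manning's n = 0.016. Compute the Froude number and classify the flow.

With bottom width b = 3.19 m and side slope z = 3.1: A = (b + zy)y = (3.19 + 3.1×0.865)×0.865 = 5.079 m²; P = b + 2y√(1+z²) = 3.19 + 2×0.865×3.257 = 8.825 m.
Hydraulic radius R = A/P = 5.079/8.825 = 0.5755 m.
V = (1/n) R^(2/3) √S = (1/0.016) × 0.5755^(2/3) × √0.011 = 4.535 m/s. Hydraulic depth D_h = A/T = 5.079/8.553 = 0.5938 m.
Froude number Fr = V/√(g·D_h) = 4.535/√(9.81×0.5938) = 1.88, which is greater than 1, so the flow is supercritical.

supercritical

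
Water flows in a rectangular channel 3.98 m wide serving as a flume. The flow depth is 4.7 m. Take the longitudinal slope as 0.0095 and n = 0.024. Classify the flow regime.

Flow area A = b·y = 3.98 × 4.7 = 18.71 m². Wetted perimeter P = b + 2y = 3.98 + 2×4.7 = 13.38 m.
Hydraulic radius R = A/P = 18.71/13.38 = 1.398 m.
V = (1/n) R^(2/3) √S = (1/0.024) × 1.398^(2/3) × √0.0095 = 5.078 m/s. Hydraulic depth D_h = A/T = 18.71/3.98 = 4.7 m.
Froude number Fr = V/√(g·D_h) = 5.078/√(9.81×4.7) = 0.748, which is less than 1, so the flow is subcritical.

subcritical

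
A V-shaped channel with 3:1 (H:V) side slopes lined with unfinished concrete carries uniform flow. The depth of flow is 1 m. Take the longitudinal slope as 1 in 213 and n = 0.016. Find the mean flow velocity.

V = 2.6 m/s

For a triangular section with side slope z = 3: A = zy² = 3×1² = 3 m²; P = 2y√(1+z²) = 2×1×3.162 = 6.325 m.
Hydraulic radius R = A/P = 3/6.325 = 0.4743 m.
From Manning's equation, V = (1/n) R^(2/3) S^(1/2) = (1/0.016) × 0.4743^(2/3) × 0.004695^(1/2) = 2.6 m/s.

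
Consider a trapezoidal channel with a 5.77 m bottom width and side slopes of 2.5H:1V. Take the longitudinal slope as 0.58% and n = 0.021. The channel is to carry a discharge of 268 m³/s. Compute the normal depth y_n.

y_n = 3.33 m

Manning's equation rearranged: A R^(2/3) = nQ / (1·√S) = 0.021 × 268 / (√0.0058) = 73.9.
Trying y = 2.96 m: A R^(2/3) = 57.59 — low.
Trying y = 3.33 m: A R^(2/3) = 74.01 — ≈ 73.9.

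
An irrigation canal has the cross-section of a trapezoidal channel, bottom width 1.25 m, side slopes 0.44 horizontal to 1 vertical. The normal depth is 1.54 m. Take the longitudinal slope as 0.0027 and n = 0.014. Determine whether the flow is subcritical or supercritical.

With bottom width b = 1.25 m and side slope z = 0.44: A = (b + zy)y = (1.25 + 0.44×1.54)×1.54 = 2.969 m²; P = b + 2y√(1+z²) = 1.25 + 2×1.54×1.093 = 4.615 m.
Hydraulic radius R = A/P = 2.969/4.615 = 0.6432 m.
V = (1/n) R^(2/3) √S = (1/0.014) × 0.6432^(2/3) × √0.0027 = 2.766 m/s. Hydraulic depth D_h = A/T = 2.969/2.605 = 1.139 m.
Froude number Fr = V/√(g·D_h) = 2.766/√(9.81×1.139) = 0.827, which is less than 1, so the flow is subcritical.

subcritical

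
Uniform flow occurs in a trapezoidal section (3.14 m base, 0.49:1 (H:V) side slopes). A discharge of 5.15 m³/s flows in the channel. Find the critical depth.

At critical depth, Q² T / (g A³) = 1, i.e. A³/T = Q²/g = 5.15²/9.81 = 2.704.
At y = 0.532 m: A³/T = 1.617 — short.
At y = 0.774 m: A³/T = 5.184 — over.
At y = 0.628 m: A³/T = 2.703 — close enough.

y_c = 0.628 m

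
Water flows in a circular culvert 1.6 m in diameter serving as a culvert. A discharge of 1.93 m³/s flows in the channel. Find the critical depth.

y_c = 0.699 m

At critical depth, Q² T / (g A³) = 1, i.e. A³/T = Q²/g = 1.93²/9.81 = 0.3797.
Try y = 0.492 m: A³/T = 0.09798 — too small.
Try y = 0.699 m: A³/T = 0.379 — ≈ 0.3797.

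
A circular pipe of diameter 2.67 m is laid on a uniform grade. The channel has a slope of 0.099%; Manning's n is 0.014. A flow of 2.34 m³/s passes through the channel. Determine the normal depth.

Manning's equation rearranged: A R^(2/3) = nQ / (1·√S) = 0.014 × 2.34 / (√0.00099) = 1.041.
At y = 1.14 m: A R^(2/3) = 1.622 — over.
At y = 0.655 m: A R^(2/3) = 0.5642 — short.
At y = 0.897 m: A R^(2/3) = 1.041 — close enough.

y_n = 0.897 m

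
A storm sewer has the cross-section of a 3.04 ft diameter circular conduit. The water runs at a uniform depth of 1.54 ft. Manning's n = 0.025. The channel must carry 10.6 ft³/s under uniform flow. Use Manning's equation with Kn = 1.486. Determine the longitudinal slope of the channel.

S = 0.00333

For a circular section of diameter D = 3.04 ft at depth y = 1.54 ft, the central angle is θ = 2 arccos(1 − 2y/D) = 3.168 rad. Then A = (D²/8)(θ − sin θ) = 3.69 ft² and P = Dθ/2 = 4.815 ft.
Hydraulic radius R = A/P = 3.69/4.815 = 0.7663 ft.
From Manning's equation, S = [nQ / (1.486 A R^(2/3))]² = [0.025 × 10.6 / (1.486 × 3.69 × 0.7663^(2/3))]² = 0.00333.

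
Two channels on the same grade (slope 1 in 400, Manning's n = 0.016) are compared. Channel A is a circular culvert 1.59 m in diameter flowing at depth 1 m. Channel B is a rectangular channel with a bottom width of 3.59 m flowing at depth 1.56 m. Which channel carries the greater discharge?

Channel A: For a circular section of diameter D = 1.59 m at depth y = 1 m, the central angle is θ = 2 arccos(1 − 2y/D) = 3.663 rad. Then A = (D²/8)(θ − sin θ) = 1.315 m² and P = Dθ/2 = 2.912 m. Hydraulic radius R = A/P = 1.315/2.912 = 0.4516 m. Q_A = (1/0.016)·1.315·0.4516^(2/3)·√0.0025 = 2.419 m³/s.
Channel B: Flow area A = b·y = 3.59 × 1.56 = 5.6 m². Wetted perimeter P = b + 2y = 3.59 + 2×1.56 = 6.71 m. Hydraulic radius R = A/P = 5.6/6.71 = 0.8346 m. Q_B = (1/0.016)·5.6·0.8346^(2/3)·√0.0025 = 15.51 m³/s.
Q_A = 2.419 m³/s vs Q_B = 15.51 m³/s, so channel B carries more.

channel B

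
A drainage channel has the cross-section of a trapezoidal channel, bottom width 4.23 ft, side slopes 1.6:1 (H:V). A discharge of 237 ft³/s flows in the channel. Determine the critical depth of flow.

y_c = 3.15 ft

At critical depth, Q² T / (g A³) = 1, i.e. A³/T = Q²/g = 237²/32.2 = 1744.
Trying y = 2.84 ft: A³/T = 1162 — too small.
Trying y = 3.51 ft: A³/T = 2670 — too large.
Trying y = 3.15 ft: A³/T = 1740 — matches.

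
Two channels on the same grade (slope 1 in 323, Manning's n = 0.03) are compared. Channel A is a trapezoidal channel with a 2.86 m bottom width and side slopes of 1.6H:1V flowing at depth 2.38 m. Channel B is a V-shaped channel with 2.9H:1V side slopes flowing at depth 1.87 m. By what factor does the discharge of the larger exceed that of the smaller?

Channel A: With bottom width b = 2.86 m and side slope z = 1.6: A = (b + zy)y = (2.86 + 1.6×2.38)×2.38 = 15.87 m²; P = b + 2y√(1+z²) = 2.86 + 2×2.38×1.887 = 11.84 m. Hydraulic radius R = A/P = 15.87/11.84 = 1.34 m. Q_A = (1/0.03)·15.87·1.34^(2/3)·√0.003096 = 35.78 m³/s.
Channel B: For a triangular section with side slope z = 2.9: A = zy² = 2.9×1.87² = 10.14 m²; P = 2y√(1+z²) = 2×1.87×3.068 = 11.47 m. Hydraulic radius R = A/P = 10.14/11.47 = 0.8839 m. Q_B = (1/0.03)·10.14·0.8839^(2/3)·√0.003096 = 17.32 m³/s.
The larger discharge is 35.78 m³/s and the smaller is 17.32 m³/s; the ratio is 2.07.

2.07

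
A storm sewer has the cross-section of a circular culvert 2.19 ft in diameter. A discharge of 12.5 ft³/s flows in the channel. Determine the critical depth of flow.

At critical depth, Q² T / (g A³) = 1, i.e. A³/T = Q²/g = 12.5²/32.2 = 4.852.
Trying y = 1.41 ft: A³/T = 8.033 — too large.
Trying y = 1.24 ft: A³/T = 4.906 — close enough.

y_c = 1.24 ft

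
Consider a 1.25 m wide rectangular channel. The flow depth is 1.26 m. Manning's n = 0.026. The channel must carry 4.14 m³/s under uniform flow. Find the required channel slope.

Flow area A = b·y = 1.25 × 1.26 = 1.575 m². Wetted perimeter P = b + 2y = 1.25 + 2×1.26 = 3.77 m.
Hydraulic radius R = A/P = 1.575/3.77 = 0.4178 m.
From Manning's equation, S = [nQ / (1 A R^(2/3))]² = [0.026 × 4.14 / (1 × 1.575 × 0.4178^(2/3))]² = 0.015.

S = 0.015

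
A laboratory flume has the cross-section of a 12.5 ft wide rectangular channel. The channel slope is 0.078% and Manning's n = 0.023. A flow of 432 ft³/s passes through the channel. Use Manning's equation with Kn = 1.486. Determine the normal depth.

y_n = 8.23 ft

Manning's equation rearranged: A R^(2/3) = nQ / (1.486·√S) = 0.023 × 432 / (1.486 × √0.00078) = 239.4.
Trying y = 6.53 ft: A R^(2/3) = 177 — too small.
Trying y = 9.99 ft: A R^(2/3) = 306.5 — too large.
Trying y = 8.23 ft: A R^(2/3) = 239.5 — matches.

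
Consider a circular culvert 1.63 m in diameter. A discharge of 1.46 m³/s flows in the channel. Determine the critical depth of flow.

At critical depth, Q² T / (g A³) = 1, i.e. A³/T = Q²/g = 1.46²/9.81 = 0.2173.
At y = 0.431 m: A³/T = 0.05983 — low.
At y = 0.721 m: A³/T = 0.4361 — high.
At y = 0.601 m: A³/T = 0.2168 — matches.

y_c = 0.601 m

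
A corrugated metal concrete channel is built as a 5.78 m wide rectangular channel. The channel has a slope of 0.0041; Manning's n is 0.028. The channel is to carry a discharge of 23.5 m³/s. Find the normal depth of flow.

y_n = 1.7 m

Manning's equation rearranged: A R^(2/3) = nQ / (1·√S) = 0.028 × 23.5 / (√0.0041) = 10.28.
Trying y = 1.85 m: A R^(2/3) = 11.59 — over.
Trying y = 1.18 m: A R^(2/3) = 6.062 — short.
Trying y = 1.7 m: A R^(2/3) = 10.28 — close enough.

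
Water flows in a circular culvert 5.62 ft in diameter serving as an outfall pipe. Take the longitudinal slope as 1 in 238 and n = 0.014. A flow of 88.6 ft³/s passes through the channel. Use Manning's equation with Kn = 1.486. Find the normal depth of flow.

Manning's equation rearranged: A R^(2/3) = nQ / (1.486·√S) = 0.014 × 88.6 / (1.486 × √0.004202) = 12.88.
Try y = 2.94 ft: A R^(2/3) = 16.79 — over.
Try y = 2.52 ft: A R^(2/3) = 12.88 — close enough.

y_n = 2.52 ft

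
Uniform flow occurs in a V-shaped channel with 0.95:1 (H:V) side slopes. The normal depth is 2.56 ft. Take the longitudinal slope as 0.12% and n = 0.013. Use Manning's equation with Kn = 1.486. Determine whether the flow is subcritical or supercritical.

subcritical

For a triangular section with side slope z = 0.95: A = zy² = 0.95×2.56² = 6.226 ft²; P = 2y√(1+z²) = 2×2.56×1.379 = 7.062 ft.
Hydraulic radius R = A/P = 6.226/7.062 = 0.8816 ft.
V = (1.486/n) R^(2/3) √S = (1.486/0.013) × 0.8816^(2/3) × √0.0012 = 3.641 ft/s. Hydraulic depth D_h = A/T = 6.226/4.864 = 1.28 ft.
Froude number Fr = V/√(g·D_h) = 3.641/√(32.2×1.28) = 0.567, which is less than 1, so the flow is subcritical.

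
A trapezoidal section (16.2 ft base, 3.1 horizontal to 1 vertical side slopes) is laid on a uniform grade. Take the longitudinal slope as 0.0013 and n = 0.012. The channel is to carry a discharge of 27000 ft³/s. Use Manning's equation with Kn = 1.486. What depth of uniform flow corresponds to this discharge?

y_n = 18.2 ft

Manning's equation rearranged: A R^(2/3) = nQ / (1.486·√S) = 0.012 × 27000 / (1.486 × √0.0013) = 6047.
Try y = 13.8 ft: A R^(2/3) = 3166 — too small.
Try y = 22.8 ft: A R^(2/3) = 10400 — too large.
Try y = 18.2 ft: A R^(2/3) = 6056 — matches.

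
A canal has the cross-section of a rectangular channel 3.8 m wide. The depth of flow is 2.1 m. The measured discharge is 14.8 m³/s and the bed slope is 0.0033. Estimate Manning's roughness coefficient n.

n = 0.0309

Flow area A = b·y = 3.8 × 2.1 = 7.98 m². Wetted perimeter P = b + 2y = 3.8 + 2×2.1 = 8 m.
Hydraulic radius R = A/P = 7.98/8 = 0.9975 m.
Rearranging Manning's equation: n = (1/Q) A R^(2/3) S^(1/2) = (1/14.8) × 7.98 × 0.9975^(2/3) × √0.0033 = 0.0309.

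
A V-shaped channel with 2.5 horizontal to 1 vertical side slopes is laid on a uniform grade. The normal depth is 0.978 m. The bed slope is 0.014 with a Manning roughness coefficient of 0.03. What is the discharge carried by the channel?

For a triangular section with side slope z = 2.5: A = zy² = 2.5×0.978² = 2.391 m²; P = 2y√(1+z²) = 2×0.978×2.693 = 5.267 m.
Hydraulic radius R = A/P = 2.391/5.267 = 0.454 m.
Manning's equation: Q = (1/n) A R^(2/3) S^(1/2) = (1/0.03) × 2.391 × 0.454^(2/3) × 0.014^(1/2) = 5.57 m³/s.

Q = 5.57 m³/s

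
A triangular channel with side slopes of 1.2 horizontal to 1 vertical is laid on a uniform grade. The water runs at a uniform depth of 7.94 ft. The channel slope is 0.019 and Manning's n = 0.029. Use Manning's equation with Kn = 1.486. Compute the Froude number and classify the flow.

For a triangular section with side slope z = 1.2: A = zy² = 1.2×7.94² = 75.65 ft²; P = 2y√(1+z²) = 2×7.94×1.562 = 24.81 ft.
Hydraulic radius R = A/P = 75.65/24.81 = 3.05 ft.
V = (1.486/n) R^(2/3) √S = (1.486/0.029) × 3.05^(2/3) × √0.019 = 14.85 ft/s. Hydraulic depth D_h = A/T = 75.65/19.06 = 3.97 ft.
Froude number Fr = V/√(g·D_h) = 14.85/√(32.2×3.97) = 1.31, which is greater than 1, so the flow is supercritical.

supercritical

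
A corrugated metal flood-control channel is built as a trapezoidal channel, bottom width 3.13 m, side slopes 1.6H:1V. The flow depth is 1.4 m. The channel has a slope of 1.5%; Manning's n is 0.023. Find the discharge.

With bottom width b = 3.13 m and side slope z = 1.6: A = (b + zy)y = (3.13 + 1.6×1.4)×1.4 = 7.518 m²; P = b + 2y√(1+z²) = 3.13 + 2×1.4×1.887 = 8.413 m.
Hydraulic radius R = A/P = 7.518/8.413 = 0.8936 m.
Manning's equation: Q = (1/n) A R^(2/3) S^(1/2) = (1/0.023) × 7.518 × 0.8936^(2/3) × 0.015^(1/2) = 37.1 m³/s.

Q = 37.1 m³/s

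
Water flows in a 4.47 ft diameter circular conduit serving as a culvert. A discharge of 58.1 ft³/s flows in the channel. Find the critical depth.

y_c = 2.22 ft

At critical depth, Q² T / (g A³) = 1, i.e. A³/T = Q²/g = 58.1²/32.2 = 104.8.
Try y = 2.63 ft: A³/T = 201.3 — high.
Try y = 2.22 ft: A³/T = 105.3 — close enough.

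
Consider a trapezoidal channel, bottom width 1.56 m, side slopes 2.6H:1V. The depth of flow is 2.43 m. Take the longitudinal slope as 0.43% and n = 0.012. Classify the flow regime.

supercritical

With bottom width b = 1.56 m and side slope z = 2.6: A = (b + zy)y = (1.56 + 2.6×2.43)×2.43 = 19.14 m²; P = b + 2y√(1+z²) = 1.56 + 2×2.43×2.786 = 15.1 m.
Hydraulic radius R = A/P = 19.14/15.1 = 1.268 m.
V = (1/n) R^(2/3) √S = (1/0.012) × 1.268^(2/3) × √0.0043 = 6.401 m/s. Hydraulic depth D_h = A/T = 19.14/14.2 = 1.349 m.
Froude number Fr = V/√(g·D_h) = 6.401/√(9.81×1.349) = 1.76, which is greater than 1, so the flow is supercritical.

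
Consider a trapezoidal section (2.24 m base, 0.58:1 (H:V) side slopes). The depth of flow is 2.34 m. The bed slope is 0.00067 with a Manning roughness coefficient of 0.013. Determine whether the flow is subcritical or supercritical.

With bottom width b = 2.24 m and side slope z = 0.58: A = (b + zy)y = (2.24 + 0.58×2.34)×2.34 = 8.417 m²; P = b + 2y√(1+z²) = 2.24 + 2×2.34×1.156 = 7.65 m.
Hydraulic radius R = A/P = 8.417/7.65 = 1.1 m.
V = (1/n) R^(2/3) √S = (1/0.013) × 1.1^(2/3) × √0.00067 = 2.122 m/s. Hydraulic depth D_h = A/T = 8.417/4.954 = 1.699 m.
Froude number Fr = V/√(g·D_h) = 2.122/√(9.81×1.699) = 0.52, which is less than 1, so the flow is subcritical.

subcritical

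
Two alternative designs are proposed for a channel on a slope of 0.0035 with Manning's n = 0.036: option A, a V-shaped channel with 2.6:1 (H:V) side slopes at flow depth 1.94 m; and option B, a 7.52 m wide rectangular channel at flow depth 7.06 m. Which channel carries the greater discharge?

Channel A: For a triangular section with side slope z = 2.6: A = zy² = 2.6×1.94² = 9.785 m²; P = 2y√(1+z²) = 2×1.94×2.786 = 10.81 m. Hydraulic radius R = A/P = 9.785/10.81 = 0.9053 m. Q_A = (1/0.036)·9.785·0.9053^(2/3)·√0.0035 = 15.05 m³/s.
Channel B: Flow area A = b·y = 7.52 × 7.06 = 53.09 m². Wetted perimeter P = b + 2y = 7.52 + 2×7.06 = 21.64 m. Hydraulic radius R = A/P = 53.09/21.64 = 2.453 m. Q_B = (1/0.036)·53.09·2.453^(2/3)·√0.0035 = 158.7 m³/s.
Q_A = 15.05 m³/s vs Q_B = 158.7 m³/s, so channel B carries more.

channel B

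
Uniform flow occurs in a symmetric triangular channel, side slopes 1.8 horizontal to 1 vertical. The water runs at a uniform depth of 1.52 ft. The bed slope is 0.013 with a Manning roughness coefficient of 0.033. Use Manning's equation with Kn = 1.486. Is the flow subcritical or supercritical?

subcritical

For a triangular section with side slope z = 1.8: A = zy² = 1.8×1.52² = 4.159 ft²; P = 2y√(1+z²) = 2×1.52×2.059 = 6.26 ft.
Hydraulic radius R = A/P = 4.159/6.26 = 0.6644 ft.
V = (1.486/n) R^(2/3) √S = (1.486/0.033) × 0.6644^(2/3) × √0.013 = 3.909 ft/s. Hydraulic depth D_h = A/T = 4.159/5.472 = 0.76 ft.
Froude number Fr = V/√(g·D_h) = 3.909/√(32.2×0.76) = 0.79, which is less than 1, so the flow is subcritical.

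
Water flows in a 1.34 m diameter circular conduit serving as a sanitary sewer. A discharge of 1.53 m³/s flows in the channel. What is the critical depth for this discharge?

At critical depth, Q² T / (g A³) = 1, i.e. A³/T = Q²/g = 1.53²/9.81 = 0.2386.
At y = 0.736 m: A³/T = 0.3746 — too large.
At y = 0.654 m: A³/T = 0.2386 — close enough.

y_c = 0.654 m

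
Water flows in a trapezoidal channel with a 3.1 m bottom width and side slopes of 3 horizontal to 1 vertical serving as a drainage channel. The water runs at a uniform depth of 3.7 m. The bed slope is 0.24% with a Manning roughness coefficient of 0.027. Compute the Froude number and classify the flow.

subcritical

With bottom width b = 3.1 m and side slope z = 3: A = (b + zy)y = (3.1 + 3×3.7)×3.7 = 52.54 m²; P = b + 2y√(1+z²) = 3.1 + 2×3.7×3.162 = 26.5 m.
Hydraulic radius R = A/P = 52.54/26.5 = 1.983 m.
V = (1/n) R^(2/3) √S = (1/0.027) × 1.983^(2/3) × √0.0024 = 2.863 m/s. Hydraulic depth D_h = A/T = 52.54/25.3 = 2.077 m.
Froude number Fr = V/√(g·D_h) = 2.863/√(9.81×2.077) = 0.634, which is less than 1, so the flow is subcritical.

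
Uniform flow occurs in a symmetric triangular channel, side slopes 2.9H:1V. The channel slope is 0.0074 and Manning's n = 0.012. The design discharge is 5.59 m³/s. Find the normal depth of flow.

y_n = 0.737 m

Manning's equation rearranged: A R^(2/3) = nQ / (1·√S) = 0.012 × 5.59 / (√0.0074) = 0.7798.
Trying y = 0.836 m: A R^(2/3) = 1.091 — over.
Trying y = 0.599 m: A R^(2/3) = 0.4487 — short.
Trying y = 0.737 m: A R^(2/3) = 0.7799 — ≈ 0.7798.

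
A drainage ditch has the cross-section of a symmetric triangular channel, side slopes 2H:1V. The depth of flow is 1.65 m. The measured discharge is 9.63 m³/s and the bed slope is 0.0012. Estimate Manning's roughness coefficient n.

n = 0.016

For a triangular section with side slope z = 2: A = zy² = 2×1.65² = 5.445 m²; P = 2y√(1+z²) = 2×1.65×2.236 = 7.379 m.
Hydraulic radius R = A/P = 5.445/7.379 = 0.7379 m.
Rearranging Manning's equation: n = (1/Q) A R^(2/3) S^(1/2) = (1/9.63) × 5.445 × 0.7379^(2/3) × √0.0012 = 0.016.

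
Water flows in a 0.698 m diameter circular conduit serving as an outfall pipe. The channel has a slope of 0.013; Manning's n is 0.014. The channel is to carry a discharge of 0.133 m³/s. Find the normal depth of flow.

y_n = 0.174 m

Manning's equation rearranged: A R^(2/3) = nQ / (1·√S) = 0.014 × 0.133 / (√0.013) = 0.01633.
At y = 0.142 m: A R^(2/3) = 0.01083 — too small.
At y = 0.212 m: A R^(2/3) = 0.02397 — too large.
At y = 0.174 m: A R^(2/3) = 0.01628 — matches.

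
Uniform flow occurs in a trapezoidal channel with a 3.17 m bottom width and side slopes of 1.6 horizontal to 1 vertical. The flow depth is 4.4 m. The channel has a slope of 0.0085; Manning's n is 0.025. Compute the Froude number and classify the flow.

supercritical

With bottom width b = 3.17 m and side slope z = 1.6: A = (b + zy)y = (3.17 + 1.6×4.4)×4.4 = 44.92 m²; P = b + 2y√(1+z²) = 3.17 + 2×4.4×1.887 = 19.77 m.
Hydraulic radius R = A/P = 44.92/19.77 = 2.272 m.
V = (1/n) R^(2/3) √S = (1/0.025) × 2.272^(2/3) × √0.0085 = 6.373 m/s. Hydraulic depth D_h = A/T = 44.92/17.25 = 2.604 m.
Froude number Fr = V/√(g·D_h) = 6.373/√(9.81×2.604) = 1.26, which is greater than 1, so the flow is supercritical.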